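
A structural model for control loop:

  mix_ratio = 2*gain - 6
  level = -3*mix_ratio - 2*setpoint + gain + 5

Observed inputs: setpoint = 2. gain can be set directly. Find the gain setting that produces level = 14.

Substituting into the level equation gives level = -5*gain + 19.
Solve -5*gain + 19 = 14: gain = (14 - 19) / -5 = 1.

gain = 1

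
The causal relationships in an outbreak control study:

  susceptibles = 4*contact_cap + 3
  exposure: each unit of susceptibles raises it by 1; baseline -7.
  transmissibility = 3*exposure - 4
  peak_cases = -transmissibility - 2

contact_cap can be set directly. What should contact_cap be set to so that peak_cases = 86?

contact_cap = -6

Substituting into the exposure equation gives exposure = 4*contact_cap - 4.
So transmissibility = 12*contact_cap - 16.
peak_cases becomes -12*contact_cap + 14.
Solve -12*contact_cap + 14 = 86: contact_cap = (86 - 14) / -12 = -6.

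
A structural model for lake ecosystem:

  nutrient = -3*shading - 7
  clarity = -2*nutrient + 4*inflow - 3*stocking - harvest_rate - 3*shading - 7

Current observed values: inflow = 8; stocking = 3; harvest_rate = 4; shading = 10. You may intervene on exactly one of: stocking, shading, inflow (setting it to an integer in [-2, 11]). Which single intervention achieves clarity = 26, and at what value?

set shading = 0

Intervening on stocking: clarity = -3*stocking + 65. Reaching 26 requires stocking = 13, outside [-2, 11].
Intervening on shading: with other inputs at their observed values, clarity = 3*shading + 26. Solving for 26 gives shading = 0, within [-2, 11].
Intervening on inflow: clarity = 4*inflow + 24. Reaching 26 requires inflow = 1/2, not an integer.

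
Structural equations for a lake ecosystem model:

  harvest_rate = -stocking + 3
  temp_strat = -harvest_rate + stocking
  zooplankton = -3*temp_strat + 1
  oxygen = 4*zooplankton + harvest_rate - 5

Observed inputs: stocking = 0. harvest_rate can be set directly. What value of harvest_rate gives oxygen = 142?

Intervening on harvest_rate fixes its value directly, overriding its dependence on stocking.
Substituting into the temp_strat equation gives temp_strat = -harvest_rate.
So zooplankton = 3*harvest_rate + 1.
So oxygen = 13*harvest_rate - 1.
Solve 13*harvest_rate - 1 = 142: harvest_rate = (142 + 1) / 13 = 11.

harvest_rate = 11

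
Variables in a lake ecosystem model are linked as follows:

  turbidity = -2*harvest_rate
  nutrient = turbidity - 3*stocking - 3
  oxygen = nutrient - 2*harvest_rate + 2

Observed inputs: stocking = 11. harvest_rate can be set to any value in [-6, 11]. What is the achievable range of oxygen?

Substituting into the nutrient equation gives nutrient = -2*harvest_rate - 36.
So oxygen = -4*harvest_rate - 34.
Linear in harvest_rate, so extremes are at the endpoints: harvest_rate = -6 gives oxygen = -10; harvest_rate = 11 gives oxygen = -78.

-78 to -10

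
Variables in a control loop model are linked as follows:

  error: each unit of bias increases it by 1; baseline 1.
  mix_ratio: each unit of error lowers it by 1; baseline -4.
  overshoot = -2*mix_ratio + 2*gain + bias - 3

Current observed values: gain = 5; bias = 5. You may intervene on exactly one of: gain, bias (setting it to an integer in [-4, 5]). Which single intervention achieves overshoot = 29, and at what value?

set bias = 4

Intervening on gain: overshoot = 2*gain + 22. Reaching 29 requires gain = 7/2, not an integer.
Intervening on bias: with other inputs at their observed values, overshoot = 3*bias + 17. Solving for 29 gives bias = 4, within [-4, 5].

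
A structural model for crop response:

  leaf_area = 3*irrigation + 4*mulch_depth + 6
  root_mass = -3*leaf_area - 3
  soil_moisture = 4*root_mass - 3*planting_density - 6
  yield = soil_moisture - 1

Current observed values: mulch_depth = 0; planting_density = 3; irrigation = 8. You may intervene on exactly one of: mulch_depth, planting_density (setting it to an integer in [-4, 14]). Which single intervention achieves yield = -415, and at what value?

set planting_density = 12

Intervening on mulch_depth: yield = -48*mulch_depth - 388. Reaching -415 requires mulch_depth = 9/16, not an integer.
Intervening on planting_density: with other inputs at their observed values, yield = -3*planting_density - 379. Solving for -415 gives planting_density = 12, within [-4, 14].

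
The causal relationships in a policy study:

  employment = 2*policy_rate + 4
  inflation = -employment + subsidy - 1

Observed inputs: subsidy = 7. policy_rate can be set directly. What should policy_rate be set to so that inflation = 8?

policy_rate = -3

Substituting into the inflation equation gives inflation = -2*policy_rate + 2.
Solve -2*policy_rate + 2 = 8: policy_rate = (8 - 2) / -2 = -3.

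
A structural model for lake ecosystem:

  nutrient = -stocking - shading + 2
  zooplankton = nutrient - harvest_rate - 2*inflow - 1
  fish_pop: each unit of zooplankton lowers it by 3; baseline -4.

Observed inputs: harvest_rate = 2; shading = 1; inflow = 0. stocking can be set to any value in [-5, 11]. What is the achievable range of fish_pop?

-13 to 35

Substituting into the nutrient equation gives nutrient = -stocking + 1.
So zooplankton = -stocking - 2.
fish_pop becomes 3*stocking + 2.
Linear in stocking, so extremes are at the endpoints: stocking = -5 gives fish_pop = -13; stocking = 11 gives fish_pop = 35.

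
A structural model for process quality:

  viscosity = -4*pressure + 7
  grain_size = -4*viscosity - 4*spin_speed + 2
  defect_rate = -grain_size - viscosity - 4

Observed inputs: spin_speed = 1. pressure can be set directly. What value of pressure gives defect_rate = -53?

pressure = 6

Substituting into the grain_size equation gives grain_size = 16*pressure - 30.
Substituting into the defect_rate equation gives defect_rate = -12*pressure + 19.
Solve -12*pressure + 19 = -53: pressure = (-53 - 19) / -12 = 6.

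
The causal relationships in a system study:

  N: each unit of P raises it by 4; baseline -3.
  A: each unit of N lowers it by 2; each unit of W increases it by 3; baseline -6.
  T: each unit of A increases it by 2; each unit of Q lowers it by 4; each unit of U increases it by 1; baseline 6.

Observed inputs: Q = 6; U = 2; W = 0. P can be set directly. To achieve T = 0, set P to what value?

P = -1

Substituting into the A equation gives A = -8*P.
Substituting into the T equation gives T = -16*P - 16.
Solve -16*P - 16 = 0: P = (0 + 16) / -16 = -1.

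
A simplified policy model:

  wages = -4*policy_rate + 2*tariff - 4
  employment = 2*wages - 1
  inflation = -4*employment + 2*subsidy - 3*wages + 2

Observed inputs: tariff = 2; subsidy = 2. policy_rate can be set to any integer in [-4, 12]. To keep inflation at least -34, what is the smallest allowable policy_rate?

Substituting into the wages equation gives wages = -4*policy_rate.
Substituting into the employment equation gives employment = -8*policy_rate - 1.
Substituting into the inflation equation gives inflation = 44*policy_rate + 10.
Require 44*policy_rate + 10 ≥ -34, so policy_rate ≥ -1.
The smallest integer in [-4, 12] satisfying this is -1.

policy_rate = -1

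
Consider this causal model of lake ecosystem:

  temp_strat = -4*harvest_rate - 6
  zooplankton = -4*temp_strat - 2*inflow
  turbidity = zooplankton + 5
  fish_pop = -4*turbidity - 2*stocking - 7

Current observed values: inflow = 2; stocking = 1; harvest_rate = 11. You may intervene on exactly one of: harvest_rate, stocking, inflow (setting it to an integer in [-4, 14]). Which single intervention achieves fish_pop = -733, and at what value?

Intervening on harvest_rate: fish_pop = -64*harvest_rate - 109. Reaching -733 requires harvest_rate = 39/4, not an integer.
Intervening on stocking: fish_pop = -2*stocking - 811. Reaching -733 requires stocking = -39, outside [-4, 14].
Intervening on inflow: with other inputs at their observed values, fish_pop = 8*inflow - 829. Solving for -733 gives inflow = 12, within [-4, 14].

set inflow = 12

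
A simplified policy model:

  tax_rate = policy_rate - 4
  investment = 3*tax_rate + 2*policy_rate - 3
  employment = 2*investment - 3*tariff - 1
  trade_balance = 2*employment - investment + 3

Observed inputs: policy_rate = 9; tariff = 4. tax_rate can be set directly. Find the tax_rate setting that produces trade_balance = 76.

tax_rate = 6

Intervening on tax_rate fixes its value directly, overriding its dependence on policy_rate.
Substituting into the investment equation gives investment = 3*tax_rate + 15.
Substituting into the employment equation gives employment = 6*tax_rate + 17.
Substituting into the trade_balance equation gives trade_balance = 9*tax_rate + 22.
Solve 9*tax_rate + 22 = 76: tax_rate = (76 - 22) / 9 = 6.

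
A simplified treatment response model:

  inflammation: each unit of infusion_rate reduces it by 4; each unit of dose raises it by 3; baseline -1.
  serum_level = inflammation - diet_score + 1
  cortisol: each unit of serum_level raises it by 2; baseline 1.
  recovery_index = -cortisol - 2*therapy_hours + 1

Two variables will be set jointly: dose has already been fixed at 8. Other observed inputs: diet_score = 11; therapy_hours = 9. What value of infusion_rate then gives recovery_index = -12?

infusion_rate = 4

With dose held at 8:
Substituting into the inflammation equation gives inflammation = -4*infusion_rate + 23.
So serum_level = -4*infusion_rate + 13.
Substituting into the cortisol equation gives cortisol = -8*infusion_rate + 27.
recovery_index becomes 8*infusion_rate - 44.
Solve 8*infusion_rate - 44 = -12: infusion_rate = (-12 + 44) / 8 = 4.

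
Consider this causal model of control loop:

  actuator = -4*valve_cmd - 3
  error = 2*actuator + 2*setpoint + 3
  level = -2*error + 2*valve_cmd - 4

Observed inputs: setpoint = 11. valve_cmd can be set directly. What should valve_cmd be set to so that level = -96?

Substituting into the error equation gives error = -8*valve_cmd + 19.
Substituting into the level equation gives level = 18*valve_cmd - 42.
Solve 18*valve_cmd - 42 = -96: valve_cmd = (-96 + 42) / 18 = -3.

valve_cmd = -3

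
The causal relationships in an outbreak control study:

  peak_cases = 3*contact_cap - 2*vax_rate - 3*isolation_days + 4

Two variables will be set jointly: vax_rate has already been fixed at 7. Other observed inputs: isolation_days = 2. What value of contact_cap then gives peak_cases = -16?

contact_cap = 0

With vax_rate held at 7:
Substituting into the peak_cases equation gives peak_cases = 3*contact_cap - 16.
Solve 3*contact_cap - 16 = -16: contact_cap = (-16 + 16) / 3 = 0.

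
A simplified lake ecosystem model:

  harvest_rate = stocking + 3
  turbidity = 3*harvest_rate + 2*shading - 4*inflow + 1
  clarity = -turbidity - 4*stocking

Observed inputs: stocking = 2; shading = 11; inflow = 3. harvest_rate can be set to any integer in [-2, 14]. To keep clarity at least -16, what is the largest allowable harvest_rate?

harvest_rate = -1

Intervening on harvest_rate fixes its value directly, overriding its dependence on stocking.
Substituting into the turbidity equation gives turbidity = 3*harvest_rate + 11.
clarity becomes -3*harvest_rate - 19.
Require -3*harvest_rate - 19 ≥ -16, so harvest_rate ≤ -1.
The largest integer in [-2, 14] satisfying this is -1.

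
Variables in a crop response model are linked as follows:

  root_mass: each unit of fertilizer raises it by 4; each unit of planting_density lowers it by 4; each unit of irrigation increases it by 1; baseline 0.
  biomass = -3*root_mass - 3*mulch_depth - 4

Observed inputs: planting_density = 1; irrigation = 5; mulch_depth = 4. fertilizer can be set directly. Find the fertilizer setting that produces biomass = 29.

Substituting into the root_mass equation gives root_mass = 4*fertilizer + 1.
Substituting into the biomass equation gives biomass = -12*fertilizer - 19.
Solve -12*fertilizer - 19 = 29: fertilizer = (29 + 19) / -12 = -4.

fertilizer = -4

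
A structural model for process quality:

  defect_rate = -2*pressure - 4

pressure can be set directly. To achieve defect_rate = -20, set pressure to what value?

Solve -2*pressure - 4 = -20: pressure = (-20 + 4) / -2 = 8.

pressure = 8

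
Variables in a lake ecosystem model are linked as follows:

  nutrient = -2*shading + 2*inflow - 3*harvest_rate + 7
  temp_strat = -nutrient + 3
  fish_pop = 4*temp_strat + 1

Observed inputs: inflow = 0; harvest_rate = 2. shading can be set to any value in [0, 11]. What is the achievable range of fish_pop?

Substituting into the nutrient equation gives nutrient = -2*shading + 1.
This gives temp_strat = 2*shading + 2.
So fish_pop = 8*shading + 9.
Linear in shading, so extremes are at the endpoints: shading = 0 gives fish_pop = 9; shading = 11 gives fish_pop = 97.

9 to 97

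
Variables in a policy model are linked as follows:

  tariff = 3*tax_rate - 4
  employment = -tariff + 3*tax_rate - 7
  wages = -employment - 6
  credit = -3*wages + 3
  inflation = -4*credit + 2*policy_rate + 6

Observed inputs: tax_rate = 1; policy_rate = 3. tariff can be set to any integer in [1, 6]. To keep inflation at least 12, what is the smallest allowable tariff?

tariff = 3

Intervening on tariff fixes its value directly, overriding its dependence on tax_rate.
Substituting into the employment equation gives employment = -tariff - 4.
So wages = tariff - 2.
credit becomes -3*tariff + 9.
Substituting into the inflation equation gives inflation = 12*tariff - 24.
Require 12*tariff - 24 ≥ 12, so tariff ≥ 3.
The smallest integer in [1, 6] satisfying this is 3.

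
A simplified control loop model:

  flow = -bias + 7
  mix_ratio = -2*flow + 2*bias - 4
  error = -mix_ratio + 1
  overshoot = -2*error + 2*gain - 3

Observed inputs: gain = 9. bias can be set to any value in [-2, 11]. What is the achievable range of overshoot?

-39 to 65

Substituting into the mix_ratio equation gives mix_ratio = 4*bias - 18.
Substituting into the error equation gives error = -4*bias + 19.
overshoot becomes 8*bias - 23.
Linear in bias, so extremes are at the endpoints: bias = -2 gives overshoot = -39; bias = 11 gives overshoot = 65.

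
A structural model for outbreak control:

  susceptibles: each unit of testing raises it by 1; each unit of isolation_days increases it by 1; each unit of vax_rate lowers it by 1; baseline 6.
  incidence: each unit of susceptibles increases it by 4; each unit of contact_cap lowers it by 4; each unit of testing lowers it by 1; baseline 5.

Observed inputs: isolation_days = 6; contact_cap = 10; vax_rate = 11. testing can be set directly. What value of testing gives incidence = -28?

Substituting into the susceptibles equation gives susceptibles = testing + 1.
So incidence = 3*testing - 31.
Solve 3*testing - 31 = -28: testing = (-28 + 31) / 3 = 1.

testing = 1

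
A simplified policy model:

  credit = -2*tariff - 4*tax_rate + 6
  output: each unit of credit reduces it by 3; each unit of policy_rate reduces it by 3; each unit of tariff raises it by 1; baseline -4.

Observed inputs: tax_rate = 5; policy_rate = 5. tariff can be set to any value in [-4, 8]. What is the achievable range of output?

Substituting into the credit equation gives credit = -2*tariff - 14.
Substituting into the output equation gives output = 7*tariff + 23.
Linear in tariff, so extremes are at the endpoints: tariff = -4 gives output = -5; tariff = 8 gives output = 79.

-5 to 79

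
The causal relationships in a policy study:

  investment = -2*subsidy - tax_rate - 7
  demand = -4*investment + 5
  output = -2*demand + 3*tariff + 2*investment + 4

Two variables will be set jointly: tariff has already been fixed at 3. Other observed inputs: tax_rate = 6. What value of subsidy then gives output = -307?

subsidy = 9

With tariff held at 3:
Substituting into the investment equation gives investment = -2*subsidy - 13.
demand becomes 8*subsidy + 57.
Substituting into the output equation gives output = -20*subsidy - 127.
Solve -20*subsidy - 127 = -307: subsidy = (-307 + 127) / -20 = 9.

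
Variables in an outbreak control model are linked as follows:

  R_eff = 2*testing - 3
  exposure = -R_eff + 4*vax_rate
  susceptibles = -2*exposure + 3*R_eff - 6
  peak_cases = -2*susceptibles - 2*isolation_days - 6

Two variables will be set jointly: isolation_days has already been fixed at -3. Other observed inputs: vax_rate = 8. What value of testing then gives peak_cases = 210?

With isolation_days held at -3:
Substituting into the exposure equation gives exposure = -2*testing + 35.
This gives susceptibles = 10*testing - 85.
Substituting into the peak_cases equation gives peak_cases = -20*testing + 170.
Solve -20*testing + 170 = 210: testing = (210 - 170) / -20 = -2.

testing = -2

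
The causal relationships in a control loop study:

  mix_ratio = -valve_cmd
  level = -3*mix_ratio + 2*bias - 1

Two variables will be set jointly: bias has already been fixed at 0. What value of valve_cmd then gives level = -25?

valve_cmd = -8

With bias held at 0:
Substituting into the level equation gives level = 3*valve_cmd - 1.
Solve 3*valve_cmd - 1 = -25: valve_cmd = (-25 + 1) / 3 = -8.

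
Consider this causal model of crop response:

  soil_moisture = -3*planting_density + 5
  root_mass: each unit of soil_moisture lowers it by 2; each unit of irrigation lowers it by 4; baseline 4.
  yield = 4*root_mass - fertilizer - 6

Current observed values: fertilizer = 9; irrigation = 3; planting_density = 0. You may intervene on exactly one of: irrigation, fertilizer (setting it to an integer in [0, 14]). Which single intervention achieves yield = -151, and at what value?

set irrigation = 7

Intervening on irrigation: with other inputs at their observed values, yield = -16*irrigation - 39. Solving for -151 gives irrigation = 7, within [0, 14].
Intervening on fertilizer: yield = -fertilizer - 78. Reaching -151 requires fertilizer = 73, outside [0, 14].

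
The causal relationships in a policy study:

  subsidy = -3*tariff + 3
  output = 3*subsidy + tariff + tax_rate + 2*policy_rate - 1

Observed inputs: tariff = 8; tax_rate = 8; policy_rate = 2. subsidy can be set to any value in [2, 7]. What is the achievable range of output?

25 to 40

Intervening on subsidy fixes its value directly, overriding its dependence on tariff.
Substituting into the output equation gives output = 3*subsidy + 19.
Linear in subsidy, so extremes are at the endpoints: subsidy = 2 gives output = 25; subsidy = 7 gives output = 40.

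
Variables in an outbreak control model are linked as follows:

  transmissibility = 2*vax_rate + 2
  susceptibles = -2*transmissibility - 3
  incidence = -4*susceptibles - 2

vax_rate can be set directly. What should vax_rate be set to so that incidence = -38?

Substituting into the susceptibles equation gives susceptibles = -4*vax_rate - 7.
This gives incidence = 16*vax_rate + 26.
Solve 16*vax_rate + 26 = -38: vax_rate = (-38 - 26) / 16 = -4.

vax_rate = -4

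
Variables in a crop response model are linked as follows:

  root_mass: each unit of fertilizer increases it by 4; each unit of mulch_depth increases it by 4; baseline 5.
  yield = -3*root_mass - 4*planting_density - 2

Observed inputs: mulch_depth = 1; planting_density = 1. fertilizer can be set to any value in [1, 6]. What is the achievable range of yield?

Substituting into the root_mass equation gives root_mass = 4*fertilizer + 9.
Substituting into the yield equation gives yield = -12*fertilizer - 33.
Linear in fertilizer, so extremes are at the endpoints: fertilizer = 1 gives yield = -45; fertilizer = 6 gives yield = -105.

-105 to -45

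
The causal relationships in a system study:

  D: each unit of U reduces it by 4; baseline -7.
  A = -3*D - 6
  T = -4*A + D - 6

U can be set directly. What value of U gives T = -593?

U = 10

Substituting into the A equation gives A = 12*U + 15.
Substituting into the T equation gives T = -52*U - 73.
Solve -52*U - 73 = -593: U = (-593 + 73) / -52 = 10.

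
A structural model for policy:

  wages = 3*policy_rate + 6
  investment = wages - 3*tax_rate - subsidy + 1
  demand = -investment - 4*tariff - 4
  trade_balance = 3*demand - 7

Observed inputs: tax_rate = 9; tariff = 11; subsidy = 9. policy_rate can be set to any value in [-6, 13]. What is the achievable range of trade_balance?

-181 to -10

Substituting into the investment equation gives investment = 3*policy_rate - 29.
This gives demand = -3*policy_rate - 19.
Substituting into the trade_balance equation gives trade_balance = -9*policy_rate - 64.
Linear in policy_rate, so extremes are at the endpoints: policy_rate = -6 gives trade_balance = -10; policy_rate = 13 gives trade_balance = -181.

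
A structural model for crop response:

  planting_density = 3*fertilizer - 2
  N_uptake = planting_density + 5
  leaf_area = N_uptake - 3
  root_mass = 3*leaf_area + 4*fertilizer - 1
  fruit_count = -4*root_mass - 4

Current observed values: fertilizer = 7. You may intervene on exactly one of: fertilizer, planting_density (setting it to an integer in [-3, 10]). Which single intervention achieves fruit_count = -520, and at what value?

set fertilizer = 10

Intervening on fertilizer: with other inputs at their observed values, fruit_count = -52*fertilizer. Solving for -520 gives fertilizer = 10, within [-3, 10].
Intervening on planting_density: fruit_count = -12*planting_density - 136. Reaching -520 requires planting_density = 32, outside [-3, 10].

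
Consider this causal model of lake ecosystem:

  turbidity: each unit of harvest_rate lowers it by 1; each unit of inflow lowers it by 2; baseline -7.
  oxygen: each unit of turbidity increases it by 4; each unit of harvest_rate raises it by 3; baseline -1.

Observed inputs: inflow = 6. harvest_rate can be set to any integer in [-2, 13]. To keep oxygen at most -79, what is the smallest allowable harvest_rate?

Substituting into the turbidity equation gives turbidity = -harvest_rate - 19.
Substituting into the oxygen equation gives oxygen = -harvest_rate - 77.
Require -harvest_rate - 77 ≤ -79, so harvest_rate ≥ 2.
The smallest integer in [-2, 13] satisfying this is 2.

harvest_rate = 2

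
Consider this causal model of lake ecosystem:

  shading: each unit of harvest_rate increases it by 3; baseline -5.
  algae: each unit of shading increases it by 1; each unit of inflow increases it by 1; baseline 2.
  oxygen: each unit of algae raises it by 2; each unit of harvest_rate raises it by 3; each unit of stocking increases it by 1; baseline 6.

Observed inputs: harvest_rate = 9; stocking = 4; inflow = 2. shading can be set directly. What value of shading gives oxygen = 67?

shading = 11

Intervening on shading fixes its value directly, overriding its dependence on harvest_rate.
Substituting into the algae equation gives algae = shading + 4.
oxygen becomes 2*shading + 45.
Solve 2*shading + 45 = 67: shading = (67 - 45) / 2 = 11.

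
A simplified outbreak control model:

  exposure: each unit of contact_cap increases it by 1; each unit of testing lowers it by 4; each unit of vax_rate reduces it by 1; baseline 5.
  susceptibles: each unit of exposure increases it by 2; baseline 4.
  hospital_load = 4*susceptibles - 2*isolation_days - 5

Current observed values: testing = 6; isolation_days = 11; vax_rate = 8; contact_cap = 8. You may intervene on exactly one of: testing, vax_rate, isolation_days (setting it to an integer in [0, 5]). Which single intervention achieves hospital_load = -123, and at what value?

Intervening on testing: hospital_load = -32*testing + 29. Reaching -123 requires testing = 19/4, not an integer.
Intervening on vax_rate: with other inputs at their observed values, hospital_load = -8*vax_rate - 99. Solving for -123 gives vax_rate = 3, within [0, 5].
Intervening on isolation_days: hospital_load = -2*isolation_days - 141. Reaching -123 requires isolation_days = -9, outside [0, 5].

set vax_rate = 3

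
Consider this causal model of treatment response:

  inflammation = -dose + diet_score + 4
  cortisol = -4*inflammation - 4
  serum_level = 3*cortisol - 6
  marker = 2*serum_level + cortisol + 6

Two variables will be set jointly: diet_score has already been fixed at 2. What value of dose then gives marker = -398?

With diet_score held at 2:
Substituting into the inflammation equation gives inflammation = -dose + 6.
Substituting into the cortisol equation gives cortisol = 4*dose - 28.
So serum_level = 12*dose - 90.
Substituting into the marker equation gives marker = 28*dose - 202.
Solve 28*dose - 202 = -398: dose = (-398 + 202) / 28 = -7.

dose = -7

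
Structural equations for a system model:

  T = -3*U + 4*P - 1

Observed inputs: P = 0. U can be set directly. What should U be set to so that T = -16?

Substituting into the T equation gives T = -3*U - 1.
Solve -3*U - 1 = -16: U = (-16 + 1) / -3 = 5.

U = 5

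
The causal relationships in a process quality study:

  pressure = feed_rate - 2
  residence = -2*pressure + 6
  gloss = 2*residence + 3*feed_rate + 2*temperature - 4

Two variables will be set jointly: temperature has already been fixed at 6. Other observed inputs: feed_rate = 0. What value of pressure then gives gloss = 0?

With temperature held at 6:
Intervening on pressure fixes its value directly, overriding its dependence on feed_rate.
Substituting into the gloss equation gives gloss = -4*pressure + 20.
Solve -4*pressure + 20 = 0: pressure = (0 - 20) / -4 = 5.

pressure = 5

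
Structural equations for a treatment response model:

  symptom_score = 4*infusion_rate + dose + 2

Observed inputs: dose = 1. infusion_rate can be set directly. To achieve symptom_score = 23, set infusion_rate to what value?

Substituting into the symptom_score equation gives symptom_score = 4*infusion_rate + 3.
Solve 4*infusion_rate + 3 = 23: infusion_rate = (23 - 3) / 4 = 5.

infusion_rate = 5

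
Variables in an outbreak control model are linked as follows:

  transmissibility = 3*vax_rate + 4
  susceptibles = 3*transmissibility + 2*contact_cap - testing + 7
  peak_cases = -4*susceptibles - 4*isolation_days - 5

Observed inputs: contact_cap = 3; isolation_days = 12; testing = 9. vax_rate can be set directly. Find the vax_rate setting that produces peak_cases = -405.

vax_rate = 8

Substituting into the susceptibles equation gives susceptibles = 9*vax_rate + 16.
Substituting into the peak_cases equation gives peak_cases = -36*vax_rate - 117.
Solve -36*vax_rate - 117 = -405: vax_rate = (-405 + 117) / -36 = 8.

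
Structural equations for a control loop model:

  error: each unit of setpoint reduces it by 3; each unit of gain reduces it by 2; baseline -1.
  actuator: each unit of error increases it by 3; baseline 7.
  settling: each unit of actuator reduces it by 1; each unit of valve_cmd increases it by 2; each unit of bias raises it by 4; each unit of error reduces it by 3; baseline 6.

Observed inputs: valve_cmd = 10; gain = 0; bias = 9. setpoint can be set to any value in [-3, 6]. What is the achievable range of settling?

Substituting into the error equation gives error = -3*setpoint - 1.
So actuator = -9*setpoint + 4.
settling becomes 18*setpoint + 61.
Linear in setpoint, so extremes are at the endpoints: setpoint = -3 gives settling = 7; setpoint = 6 gives settling = 169.

7 to 169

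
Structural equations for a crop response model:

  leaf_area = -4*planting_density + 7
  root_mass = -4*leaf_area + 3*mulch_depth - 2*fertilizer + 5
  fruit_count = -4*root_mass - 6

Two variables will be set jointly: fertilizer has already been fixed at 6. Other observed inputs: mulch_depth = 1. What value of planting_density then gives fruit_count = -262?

planting_density = 6

With fertilizer held at 6:
Substituting into the root_mass equation gives root_mass = 16*planting_density - 32.
Substituting into the fruit_count equation gives fruit_count = -64*planting_density + 122.
Solve -64*planting_density + 122 = -262: planting_density = (-262 - 122) / -64 = 6.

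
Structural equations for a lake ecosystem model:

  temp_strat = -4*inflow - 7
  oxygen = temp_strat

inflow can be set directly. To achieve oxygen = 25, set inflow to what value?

inflow = -8

Substituting into the oxygen equation gives oxygen = -4*inflow - 7.
Solve -4*inflow - 7 = 25: inflow = (25 + 7) / -4 = -8.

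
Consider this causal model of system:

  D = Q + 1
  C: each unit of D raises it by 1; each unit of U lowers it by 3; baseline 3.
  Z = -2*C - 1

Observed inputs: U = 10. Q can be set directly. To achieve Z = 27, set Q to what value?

Substituting into the C equation gives C = Q - 26.
Z becomes -2*Q + 51.
Solve -2*Q + 51 = 27: Q = (27 - 51) / -2 = 12.

Q = 12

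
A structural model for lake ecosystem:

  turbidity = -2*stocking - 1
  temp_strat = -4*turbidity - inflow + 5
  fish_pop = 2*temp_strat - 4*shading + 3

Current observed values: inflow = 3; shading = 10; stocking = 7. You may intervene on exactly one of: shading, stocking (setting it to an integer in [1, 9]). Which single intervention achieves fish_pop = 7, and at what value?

Intervening on shading: fish_pop = -4*shading + 127. Reaching 7 requires shading = 30, outside [1, 9].
Intervening on stocking: with other inputs at their observed values, fish_pop = 16*stocking - 25. Solving for 7 gives stocking = 2, within [1, 9].

set stocking = 2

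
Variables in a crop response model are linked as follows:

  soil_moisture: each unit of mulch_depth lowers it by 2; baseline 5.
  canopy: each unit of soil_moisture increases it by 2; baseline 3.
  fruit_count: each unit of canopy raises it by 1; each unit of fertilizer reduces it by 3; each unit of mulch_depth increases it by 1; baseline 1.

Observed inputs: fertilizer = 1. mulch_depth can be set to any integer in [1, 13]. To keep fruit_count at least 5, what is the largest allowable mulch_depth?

mulch_depth = 2

Substituting into the canopy equation gives canopy = -4*mulch_depth + 13.
Substituting into the fruit_count equation gives fruit_count = -3*mulch_depth + 11.
Require -3*mulch_depth + 11 ≥ 5, so mulch_depth ≤ 2.
The largest integer in [1, 13] satisfying this is 2.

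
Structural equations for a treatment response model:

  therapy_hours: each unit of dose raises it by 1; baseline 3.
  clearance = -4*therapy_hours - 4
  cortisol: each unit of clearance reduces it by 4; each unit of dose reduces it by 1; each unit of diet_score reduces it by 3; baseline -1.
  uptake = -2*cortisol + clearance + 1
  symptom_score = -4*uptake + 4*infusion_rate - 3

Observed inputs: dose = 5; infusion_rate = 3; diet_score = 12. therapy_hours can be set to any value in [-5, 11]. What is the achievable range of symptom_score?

Intervening on therapy_hours fixes its value directly, overriding its dependence on dose.
Substituting into the cortisol equation gives cortisol = 16*therapy_hours - 26.
uptake becomes -36*therapy_hours + 49.
Substituting into the symptom_score equation gives symptom_score = 144*therapy_hours - 187.
Linear in therapy_hours, so extremes are at the endpoints: therapy_hours = -5 gives symptom_score = -907; therapy_hours = 11 gives symptom_score = 1397.

-907 to 1397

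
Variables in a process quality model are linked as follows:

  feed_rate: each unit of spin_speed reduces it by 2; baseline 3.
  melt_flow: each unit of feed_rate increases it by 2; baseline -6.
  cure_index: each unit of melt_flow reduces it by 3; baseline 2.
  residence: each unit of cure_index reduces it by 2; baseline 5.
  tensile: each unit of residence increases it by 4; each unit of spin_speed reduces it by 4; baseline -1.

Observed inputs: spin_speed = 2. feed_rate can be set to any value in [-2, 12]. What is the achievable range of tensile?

-245 to 427

Intervening on feed_rate fixes its value directly, overriding its dependence on spin_speed.
Substituting into the cure_index equation gives cure_index = -6*feed_rate + 20.
So residence = 12*feed_rate - 35.
Substituting into the tensile equation gives tensile = 48*feed_rate - 149.
Linear in feed_rate, so extremes are at the endpoints: feed_rate = -2 gives tensile = -245; feed_rate = 12 gives tensile = 427.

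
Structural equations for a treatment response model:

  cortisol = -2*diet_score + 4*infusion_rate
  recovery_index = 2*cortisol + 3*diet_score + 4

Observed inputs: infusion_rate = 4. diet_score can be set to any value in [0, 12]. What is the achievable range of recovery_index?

24 to 36

Substituting into the cortisol equation gives cortisol = -2*diet_score + 16.
This gives recovery_index = -diet_score + 36.
Linear in diet_score, so extremes are at the endpoints: diet_score = 0 gives recovery_index = 36; diet_score = 12 gives recovery_index = 24.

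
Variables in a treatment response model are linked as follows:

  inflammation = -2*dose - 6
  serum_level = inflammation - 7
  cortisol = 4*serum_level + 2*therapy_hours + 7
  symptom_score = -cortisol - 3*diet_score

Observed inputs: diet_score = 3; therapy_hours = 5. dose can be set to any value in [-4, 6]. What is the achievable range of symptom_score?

-6 to 74

Substituting into the serum_level equation gives serum_level = -2*dose - 13.
Substituting into the cortisol equation gives cortisol = -8*dose - 35.
Substituting into the symptom_score equation gives symptom_score = 8*dose + 26.
Linear in dose, so extremes are at the endpoints: dose = -4 gives symptom_score = -6; dose = 6 gives symptom_score = 74.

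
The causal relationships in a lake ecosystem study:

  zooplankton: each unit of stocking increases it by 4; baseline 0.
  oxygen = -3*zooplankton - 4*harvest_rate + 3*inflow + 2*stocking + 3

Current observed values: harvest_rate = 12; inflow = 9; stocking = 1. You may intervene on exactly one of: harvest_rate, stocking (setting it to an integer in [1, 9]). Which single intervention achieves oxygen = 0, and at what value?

Intervening on harvest_rate: with other inputs at their observed values, oxygen = -4*harvest_rate + 20. Solving for 0 gives harvest_rate = 5, within [1, 9].
Intervening on stocking: oxygen = -10*stocking - 18. Reaching 0 requires stocking = -9/5, not an integer.

set harvest_rate = 5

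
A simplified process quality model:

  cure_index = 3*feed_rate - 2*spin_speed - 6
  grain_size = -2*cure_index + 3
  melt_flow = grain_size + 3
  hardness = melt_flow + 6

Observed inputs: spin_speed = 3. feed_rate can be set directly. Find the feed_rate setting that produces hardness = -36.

Substituting into the cure_index equation gives cure_index = 3*feed_rate - 12.
Substituting into the grain_size equation gives grain_size = -6*feed_rate + 27.
Substituting into the melt_flow equation gives melt_flow = -6*feed_rate + 30.
So hardness = -6*feed_rate + 36.
Solve -6*feed_rate + 36 = -36: feed_rate = (-36 - 36) / -6 = 12.

feed_rate = 12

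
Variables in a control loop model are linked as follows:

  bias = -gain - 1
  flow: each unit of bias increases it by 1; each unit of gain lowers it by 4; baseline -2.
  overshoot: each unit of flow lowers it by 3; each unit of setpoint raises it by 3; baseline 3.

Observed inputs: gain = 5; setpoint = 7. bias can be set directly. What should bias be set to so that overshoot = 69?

Intervening on bias fixes its value directly, overriding its dependence on gain.
Substituting into the flow equation gives flow = bias - 22.
This gives overshoot = -3*bias + 90.
Solve -3*bias + 90 = 69: bias = (69 - 90) / -3 = 7.

bias = 7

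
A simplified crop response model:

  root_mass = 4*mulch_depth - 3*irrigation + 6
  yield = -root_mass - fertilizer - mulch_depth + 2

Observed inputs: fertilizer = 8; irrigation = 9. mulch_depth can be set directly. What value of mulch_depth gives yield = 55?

Substituting into the root_mass equation gives root_mass = 4*mulch_depth - 21.
Substituting into the yield equation gives yield = -5*mulch_depth + 15.
Solve -5*mulch_depth + 15 = 55: mulch_depth = (55 - 15) / -5 = -8.

mulch_depth = -8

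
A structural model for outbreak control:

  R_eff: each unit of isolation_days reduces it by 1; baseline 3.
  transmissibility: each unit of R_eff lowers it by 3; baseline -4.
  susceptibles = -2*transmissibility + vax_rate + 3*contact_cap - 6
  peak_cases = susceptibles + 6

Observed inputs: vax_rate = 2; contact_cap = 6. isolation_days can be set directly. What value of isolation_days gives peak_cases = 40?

Substituting into the transmissibility equation gives transmissibility = 3*isolation_days - 13.
This gives susceptibles = -6*isolation_days + 40.
peak_cases becomes -6*isolation_days + 46.
Solve -6*isolation_days + 46 = 40: isolation_days = (40 - 46) / -6 = 1.

isolation_days = 1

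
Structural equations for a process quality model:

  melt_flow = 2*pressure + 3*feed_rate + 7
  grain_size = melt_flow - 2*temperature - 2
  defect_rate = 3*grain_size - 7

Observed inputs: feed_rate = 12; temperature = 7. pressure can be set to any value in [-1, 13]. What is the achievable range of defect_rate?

68 to 152

Substituting into the melt_flow equation gives melt_flow = 2*pressure + 43.
So grain_size = 2*pressure + 27.
Substituting into the defect_rate equation gives defect_rate = 6*pressure + 74.
Linear in pressure, so extremes are at the endpoints: pressure = -1 gives defect_rate = 68; pressure = 13 gives defect_rate = 152.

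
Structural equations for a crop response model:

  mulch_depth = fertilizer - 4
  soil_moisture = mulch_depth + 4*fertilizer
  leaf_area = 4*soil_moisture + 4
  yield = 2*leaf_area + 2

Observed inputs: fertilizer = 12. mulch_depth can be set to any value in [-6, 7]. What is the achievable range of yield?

Intervening on mulch_depth fixes its value directly, overriding its dependence on fertilizer.
Substituting into the soil_moisture equation gives soil_moisture = mulch_depth + 48.
Substituting into the leaf_area equation gives leaf_area = 4*mulch_depth + 196.
Substituting into the yield equation gives yield = 8*mulch_depth + 394.
Linear in mulch_depth, so extremes are at the endpoints: mulch_depth = -6 gives yield = 346; mulch_depth = 7 gives yield = 450.

346 to 450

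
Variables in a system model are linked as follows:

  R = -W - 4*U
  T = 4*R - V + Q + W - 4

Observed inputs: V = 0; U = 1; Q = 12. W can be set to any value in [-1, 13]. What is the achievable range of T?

Substituting into the R equation gives R = -W - 4.
T becomes -3*W - 8.
Linear in W, so extremes are at the endpoints: W = -1 gives T = -5; W = 13 gives T = -47.

-47 to -5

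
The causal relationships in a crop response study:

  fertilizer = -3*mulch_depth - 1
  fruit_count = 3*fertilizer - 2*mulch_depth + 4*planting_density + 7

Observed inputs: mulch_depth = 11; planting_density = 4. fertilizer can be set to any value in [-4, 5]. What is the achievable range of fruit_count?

Intervening on fertilizer fixes its value directly, overriding its dependence on mulch_depth.
Substituting into the fruit_count equation gives fruit_count = 3*fertilizer + 1.
Linear in fertilizer, so extremes are at the endpoints: fertilizer = -4 gives fruit_count = -11; fertilizer = 5 gives fruit_count = 16.

-11 to 16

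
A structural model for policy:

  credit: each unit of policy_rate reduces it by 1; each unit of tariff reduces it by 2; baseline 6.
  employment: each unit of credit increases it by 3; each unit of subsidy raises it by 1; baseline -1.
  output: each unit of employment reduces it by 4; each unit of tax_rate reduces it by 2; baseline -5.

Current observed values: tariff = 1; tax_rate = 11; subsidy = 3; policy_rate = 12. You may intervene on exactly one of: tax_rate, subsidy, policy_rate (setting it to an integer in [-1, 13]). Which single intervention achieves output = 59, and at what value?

set tax_rate = 12

Intervening on tax_rate: with other inputs at their observed values, output = -2*tax_rate + 83. Solving for 59 gives tax_rate = 12, within [-1, 13].
Intervening on subsidy: output = -4*subsidy + 73. Reaching 59 requires subsidy = 7/2, not an integer.
Intervening on policy_rate: output = 12*policy_rate - 83. Reaching 59 requires policy_rate = 71/6, not an integer.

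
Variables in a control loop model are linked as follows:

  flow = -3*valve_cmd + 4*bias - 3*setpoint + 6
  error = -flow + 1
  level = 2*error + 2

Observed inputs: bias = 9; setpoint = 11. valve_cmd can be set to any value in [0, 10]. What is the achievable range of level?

Substituting into the flow equation gives flow = -3*valve_cmd + 9.
Substituting into the error equation gives error = 3*valve_cmd - 8.
level becomes 6*valve_cmd - 14.
Linear in valve_cmd, so extremes are at the endpoints: valve_cmd = 0 gives level = -14; valve_cmd = 10 gives level = 46.

-14 to 46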